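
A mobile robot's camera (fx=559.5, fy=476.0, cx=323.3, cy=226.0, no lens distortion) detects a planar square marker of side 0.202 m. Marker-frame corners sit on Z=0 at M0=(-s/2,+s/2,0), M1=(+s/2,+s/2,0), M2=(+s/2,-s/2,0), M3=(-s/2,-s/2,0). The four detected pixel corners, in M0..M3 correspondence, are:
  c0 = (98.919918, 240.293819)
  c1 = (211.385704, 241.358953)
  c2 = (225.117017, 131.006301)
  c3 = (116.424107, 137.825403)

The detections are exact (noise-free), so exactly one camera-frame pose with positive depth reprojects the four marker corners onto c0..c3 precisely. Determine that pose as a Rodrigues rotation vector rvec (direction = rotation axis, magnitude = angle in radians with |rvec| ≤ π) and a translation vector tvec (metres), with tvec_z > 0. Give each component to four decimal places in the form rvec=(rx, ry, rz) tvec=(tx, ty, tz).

Intrinsics K: fx=559.5, fy=476.0, cx=323.3, cy=226.0
Marker side s = 0.202 m; corners in marker frame (Z=0):
  M0 = (-0.1010, +0.1010, 0)
  M1 = (+0.1010, +0.1010, 0)
  M2 = (+0.1010, -0.1010, 0)
  M3 = (-0.1010, -0.1010, 0)
Detected image corners:
  c0 = (98.919918, 240.293819) px
  c1 = (211.385704, 241.358953) px
  c2 = (225.117017, 131.006301) px
  c3 = (116.424107, 137.825403) px
Planar DLT: solve 8×8 A·h = b for H (H[2,2]=1):
  H  [+486.46381 -113.77258 +161.05470]
  H  [-84.62160 +484.48119 +186.48469]
  H  [-0.37279 -0.22156 +1.00000]
B = K⁻¹H; ‖b₁‖=1.147133, ‖b₂‖=1.147133; λ = 2/(‖b₁‖+‖b₂‖) = 0.871738, sign → tz>0 ⇒ λ=+0.871738
r₁ = λ·B[:,0] = (+0.94572,-0.00068,-0.32497); r₂ = λ·B[:,1] = (-0.06566,+0.97897,-0.19314)
r₃ = r₁×r₂ = (+0.31827,+0.20400,+0.92579); SVD([r₁ r₂ r₃]) → R = UVᵀ:
  R  [+0.94572 -0.06566 +0.31827]
  R  [-0.00068 +0.97897 +0.20400]
  R  [-0.32497 -0.19314 +0.92579]
t = (-0.25279, -0.07237, +0.87174) m
tr R = 2.850487; θ = arccos((tr R − 1)/2) = 0.389119 rad = 22.295°
axis k = ((R−Rᵀ)₃₂, (R−Rᵀ)₁₃, (R−Rᵀ)₂₁) / (2 sinθ) = (-0.523409, +0.847767, +0.085641)
rvec = θ·k = (-0.203669, +0.329882, +0.033325)

rvec=(-0.2037, 0.3299, 0.0333) tvec=(-0.2528, -0.0724, 0.8717)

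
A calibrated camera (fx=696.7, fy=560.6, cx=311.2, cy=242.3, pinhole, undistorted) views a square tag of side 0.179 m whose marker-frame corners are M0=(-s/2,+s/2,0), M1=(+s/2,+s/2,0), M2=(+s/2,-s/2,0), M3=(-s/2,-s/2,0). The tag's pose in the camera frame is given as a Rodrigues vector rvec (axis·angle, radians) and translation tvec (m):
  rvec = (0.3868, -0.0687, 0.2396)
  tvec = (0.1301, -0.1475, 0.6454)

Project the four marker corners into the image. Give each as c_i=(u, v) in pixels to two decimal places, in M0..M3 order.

Intrinsics K: fx=696.7, fy=560.6, cx=311.2, cy=242.3
Marker side s = 0.179 m; corners in marker frame (Z=0):
  M0 = (-0.0895, +0.0895, 0)
  M1 = (+0.0895, +0.0895, 0)
  M2 = (+0.0895, -0.0895, 0)
  M3 = (-0.0895, -0.0895, 0)
rvec = (0.3868, -0.0687, 0.2396), |rvec| = θ = 0.46015 rad = 26.365°
Rodrigues: sinθ=0.44409, 1−cosθ=0.10402; R = I + sinθ·[k]× + (1−cosθ)·[k]×²:
    [+0.96948 -0.24429 -0.02077]
    [+0.21818 +0.89830 -0.38138]
    [+0.11183 +0.36521 +0.92419]
t = (0.1301, -0.1475, 0.6454) m
M0: Pc = R·M0+t = (+0.02147, -0.08663, +0.66808); u = 696.7·(+0.02147)/0.66808 + 311.2 = 333.5875, v = 560.6·(-0.08663)/0.66808 + 242.3 = 169.6075
M1: Pc = R·M1+t = (+0.19500, -0.04757, +0.68809); u = 696.7·(+0.19500)/0.68809 + 311.2 = 508.6435, v = 560.6·(-0.04757)/0.68809 + 242.3 = 203.5401
M2: Pc = R·M2+t = (+0.23873, -0.20837, +0.62272); u = 696.7·(+0.23873)/0.62272 + 311.2 = 578.2928, v = 560.6·(-0.20837)/0.62272 + 242.3 = 54.7160
M3: Pc = R·M3+t = (+0.06520, -0.24743, +0.60271); u = 696.7·(+0.06520)/0.60271 + 311.2 = 386.5627, v = 560.6·(-0.24743)/0.60271 + 242.3 = 12.1601

c0=(333.59, 169.61) c1=(508.64, 203.54) c2=(578.29, 54.72) c3=(386.56, 12.16)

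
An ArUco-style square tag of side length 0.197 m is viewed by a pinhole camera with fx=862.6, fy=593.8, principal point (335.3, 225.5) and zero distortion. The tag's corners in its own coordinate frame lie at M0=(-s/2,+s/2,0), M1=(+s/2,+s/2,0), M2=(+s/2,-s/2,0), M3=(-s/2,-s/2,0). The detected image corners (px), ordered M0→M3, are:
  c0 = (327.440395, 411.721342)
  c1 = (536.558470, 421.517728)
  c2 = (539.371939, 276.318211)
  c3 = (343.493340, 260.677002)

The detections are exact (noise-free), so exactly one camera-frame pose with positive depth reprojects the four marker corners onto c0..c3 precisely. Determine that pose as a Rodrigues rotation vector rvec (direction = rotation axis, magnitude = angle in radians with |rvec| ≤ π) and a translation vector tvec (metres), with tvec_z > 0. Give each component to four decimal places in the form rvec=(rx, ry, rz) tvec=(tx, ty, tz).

rvec=(-0.2522, -0.1989, 0.1008) tvec=(0.0965, 0.1550, 0.8013)

Intrinsics K: fx=862.6, fy=593.8, cx=335.3, cy=225.5
Marker side s = 0.197 m; corners in marker frame (Z=0):
  M0 = (-0.0985, +0.0985, 0)
  M1 = (+0.0985, +0.0985, 0)
  M2 = (+0.0985, -0.0985, 0)
  M3 = (-0.0985, -0.0985, 0)
Detected image corners:
  c0 = (327.440395, 411.721342) px
  c1 = (536.558470, 421.517728) px
  c2 = (539.371939, 276.318211) px
  c3 = (343.493340, 260.677002) px
Planar DLT: solve 8×8 A·h = b for H (H[2,2]=1):
  H  [+1126.36950 -187.43185 +439.13803]
  H  [+143.09697 +641.50270 +340.35769]
  H  [+0.22789 -0.32127 +1.00000]
B = K⁻¹H; ‖b₁‖=1.247945, ‖b₂‖=1.247945; λ = 2/(‖b₁‖+‖b₂‖) = 0.801317, sign → tz>0 ⇒ λ=+0.801317
r₁ = λ·B[:,0] = (+0.97537,+0.12376,+0.18261); r₂ = λ·B[:,1] = (-0.07405,+0.96345,-0.25744)
r₃ = r₁×r₂ = (-0.20780,+0.23757,+0.94888); SVD([r₁ r₂ r₃]) → R = UVᵀ:
  R  [+0.97537 -0.07405 -0.20780]
  R  [+0.12376 +0.96345 +0.23757]
  R  [+0.18261 -0.25744 +0.94888]
t = (+0.09646, +0.15500, +0.80132) m
tr R = 2.887703; θ = arccos((tr R − 1)/2) = 0.336696 rad = 19.291°
axis k = ((R−Rᵀ)₃₂, (R−Rᵀ)₁₃, (R−Rᵀ)₂₁) / (2 sinθ) = (-0.749171, -0.590864, +0.299370)
rvec = θ·k = (-0.252243, -0.198941, +0.100797)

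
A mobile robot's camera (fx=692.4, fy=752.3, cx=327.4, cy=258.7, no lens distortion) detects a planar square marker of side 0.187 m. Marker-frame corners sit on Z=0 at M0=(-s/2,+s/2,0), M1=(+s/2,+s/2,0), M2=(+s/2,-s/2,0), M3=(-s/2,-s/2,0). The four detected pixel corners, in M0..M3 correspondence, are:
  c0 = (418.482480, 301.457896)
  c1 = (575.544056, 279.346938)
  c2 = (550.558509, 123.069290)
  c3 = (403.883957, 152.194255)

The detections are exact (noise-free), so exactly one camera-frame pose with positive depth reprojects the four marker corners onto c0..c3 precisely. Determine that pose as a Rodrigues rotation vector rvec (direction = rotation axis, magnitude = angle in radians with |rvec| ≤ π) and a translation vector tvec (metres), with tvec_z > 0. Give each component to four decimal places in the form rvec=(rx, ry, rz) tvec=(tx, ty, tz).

Intrinsics K: fx=692.4, fy=752.3, cx=327.4, cy=258.7
Marker side s = 0.187 m; corners in marker frame (Z=0):
  M0 = (-0.0935, +0.0935, 0)
  M1 = (+0.0935, +0.0935, 0)
  M2 = (+0.0935, -0.0935, 0)
  M3 = (-0.0935, -0.0935, 0)
Detected image corners:
  c0 = (418.482480, 301.457896) px
  c1 = (575.544056, 279.346938) px
  c2 = (550.558509, 123.069290) px
  c3 = (403.883957, 152.194255) px
Planar DLT: solve 8×8 A·h = b for H (H[2,2]=1):
  H  [+665.00490 -54.03942 +484.68304]
  H  [-201.83401 +746.52774 +212.04404]
  H  [-0.30029 -0.32661 +1.00000]
B = K⁻¹H; ‖b₁‖=1.154447, ‖b₂‖=1.154447; λ = 2/(‖b₁‖+‖b₂‖) = 0.866215, sign → tz>0 ⇒ λ=+0.866215
r₁ = λ·B[:,0] = (+0.95494,-0.14295,-0.26011); r₂ = λ·B[:,1] = (+0.06617,+0.95686,-0.28292)
r₃ = r₁×r₂ = (+0.28934,+0.25296,+0.92320); SVD([r₁ r₂ r₃]) → R = UVᵀ:
  R  [+0.95494 +0.06617 +0.28934]
  R  [-0.14295 +0.95686 +0.25296]
  R  [-0.26011 -0.28292 +0.92320]
t = (+0.19677, -0.05372, +0.86622) m
tr R = 2.834996; θ = arccos((tr R − 1)/2) = 0.409052 rad = 23.437°
axis k = ((R−Rᵀ)₃₂, (R−Rᵀ)₁₃, (R−Rᵀ)₂₁) / (2 sinθ) = (-0.673650, +0.690715, -0.262886)
rvec = θ·k = (-0.275558, +0.282539, -0.107534)

rvec=(-0.2756, 0.2825, -0.1075) tvec=(0.1968, -0.0537, 0.8662)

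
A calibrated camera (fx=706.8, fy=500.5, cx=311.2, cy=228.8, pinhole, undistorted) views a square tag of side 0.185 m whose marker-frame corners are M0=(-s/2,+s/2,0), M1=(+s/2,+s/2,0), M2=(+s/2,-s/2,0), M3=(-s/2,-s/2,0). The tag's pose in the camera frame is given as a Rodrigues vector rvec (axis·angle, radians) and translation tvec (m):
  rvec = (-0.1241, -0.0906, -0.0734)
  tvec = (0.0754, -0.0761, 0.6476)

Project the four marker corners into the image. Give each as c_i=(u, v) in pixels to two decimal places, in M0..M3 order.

c0=(300.84, 246.09) c1=(502.40, 235.94) c2=(480.62, 98.42) c3=(285.37, 104.51)

Intrinsics K: fx=706.8, fy=500.5, cx=311.2, cy=228.8
Marker side s = 0.185 m; corners in marker frame (Z=0):
  M0 = (-0.0925, +0.0925, 0)
  M1 = (+0.0925, +0.0925, 0)
  M2 = (+0.0925, -0.0925, 0)
  M3 = (-0.0925, -0.0925, 0)
rvec = (-0.1241, -0.0906, -0.0734), |rvec| = θ = 0.17028 rad = 9.757°
Rodrigues: sinθ=0.16946, 1−cosθ=0.01446; R = I + sinθ·[k]× + (1−cosθ)·[k]×²:
    [+0.99322 +0.07865 -0.08562]
    [-0.06744 +0.98963 +0.12682]
    [+0.09471 -0.12018 +0.98822]
t = (0.0754, -0.0761, 0.6476) m
M0: Pc = R·M0+t = (-0.00920, +0.02168, +0.62772); u = 706.8·(-0.00920)/0.62772 + 311.2 = 300.8442, v = 500.5·(+0.02168)/0.62772 + 228.8 = 246.0851
M1: Pc = R·M1+t = (+0.17455, +0.00920, +0.64524); u = 706.8·(+0.17455)/0.64524 + 311.2 = 502.4002, v = 500.5·(+0.00920)/0.64524 + 228.8 = 235.9385
M2: Pc = R·M2+t = (+0.16000, -0.17388, +0.66748); u = 706.8·(+0.16000)/0.66748 + 311.2 = 480.6230, v = 500.5·(-0.17388)/0.66748 + 228.8 = 98.4190
M3: Pc = R·M3+t = (-0.02375, -0.16140, +0.64996); u = 706.8·(-0.02375)/0.64996 + 311.2 = 285.3749, v = 500.5·(-0.16140)/0.64996 + 228.8 = 104.5115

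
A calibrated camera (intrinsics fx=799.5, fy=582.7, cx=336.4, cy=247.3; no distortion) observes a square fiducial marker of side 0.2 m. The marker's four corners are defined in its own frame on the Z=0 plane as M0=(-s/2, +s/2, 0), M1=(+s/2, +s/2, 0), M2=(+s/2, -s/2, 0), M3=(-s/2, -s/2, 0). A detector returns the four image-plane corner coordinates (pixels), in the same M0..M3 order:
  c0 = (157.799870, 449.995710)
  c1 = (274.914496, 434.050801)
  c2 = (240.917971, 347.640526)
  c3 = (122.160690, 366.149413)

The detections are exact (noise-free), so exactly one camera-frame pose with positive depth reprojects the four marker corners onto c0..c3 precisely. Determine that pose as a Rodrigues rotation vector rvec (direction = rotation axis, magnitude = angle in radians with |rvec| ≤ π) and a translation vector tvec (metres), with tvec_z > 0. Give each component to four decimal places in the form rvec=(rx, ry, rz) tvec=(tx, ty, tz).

rvec=(0.1565, 0.1463, -0.2447) tvec=(-0.2181, 0.3311, 1.2634)

Intrinsics K: fx=799.5, fy=582.7, cx=336.4, cy=247.3
Marker side s = 0.2 m; corners in marker frame (Z=0):
  M0 = (-0.1000, +0.1000, 0)
  M1 = (+0.1000, +0.1000, 0)
  M2 = (+0.1000, -0.1000, 0)
  M3 = (-0.1000, -0.1000, 0)
Detected image corners:
  c0 = (157.799870, 449.995710) px
  c1 = (274.914496, 434.050801) px
  c2 = (240.917971, 347.640526) px
  c3 = (122.160690, 366.149413) px
Planar DLT: solve 8×8 A·h = b for H (H[2,2]=1):
  H  [+564.00970 +195.56272 +198.37615]
  H  [-137.51846 +468.56823 +400.02834]
  H  [-0.12881 +0.10767 +1.00000]
B = K⁻¹H; ‖b₁‖=0.791544, ‖b₂‖=0.791544; λ = 2/(‖b₁‖+‖b₂‖) = 1.263353, sign → tz>0 ⇒ λ=+1.263353
r₁ = λ·B[:,0] = (+0.95971,-0.22909,-0.16273); r₂ = λ·B[:,1] = (+0.25179,+0.95817,+0.13602)
r₃ = r₁×r₂ = (+0.12476,-0.17152,+0.97725); SVD([r₁ r₂ r₃]) → R = UVᵀ:
  R  [+0.95971 +0.25179 +0.12476]
  R  [-0.22909 +0.95817 -0.17152]
  R  [-0.16273 +0.13602 +0.97725]
t = (-0.21810, +0.33113, +1.26335) m
tr R = 2.895131; θ = arccos((tr R − 1)/2) = 0.325267 rad = 18.636°
axis k = ((R−Rᵀ)₃₂, (R−Rᵀ)₁₃, (R−Rᵀ)₂₁) / (2 sinθ) = (+0.481191, +0.449817, -0.752409)
rvec = θ·k = (+0.156516, +0.146311, -0.244734)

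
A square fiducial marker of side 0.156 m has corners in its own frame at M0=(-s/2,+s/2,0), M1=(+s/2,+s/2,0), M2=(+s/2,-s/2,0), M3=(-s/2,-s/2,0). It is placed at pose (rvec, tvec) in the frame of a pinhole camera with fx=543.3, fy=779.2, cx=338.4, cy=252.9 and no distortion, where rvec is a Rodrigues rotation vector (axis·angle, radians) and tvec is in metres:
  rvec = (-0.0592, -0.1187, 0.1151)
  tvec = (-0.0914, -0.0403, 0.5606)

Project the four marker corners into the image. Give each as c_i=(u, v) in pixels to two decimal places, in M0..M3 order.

c0=(162.45, 292.60) c1=(316.14, 316.75) c2=(332.91, 105.86) c3=(182.59, 75.37)

Intrinsics K: fx=543.3, fy=779.2, cx=338.4, cy=252.9
Marker side s = 0.156 m; corners in marker frame (Z=0):
  M0 = (-0.0780, +0.0780, 0)
  M1 = (+0.0780, +0.0780, 0)
  M2 = (+0.0780, -0.0780, 0)
  M3 = (-0.0780, -0.0780, 0)
rvec = (-0.0592, -0.1187, 0.1151), |rvec| = θ = 0.17562 rad = 10.062°
Rodrigues: sinθ=0.17472, 1−cosθ=0.01538; R = I + sinθ·[k]× + (1−cosθ)·[k]×²:
    [+0.98637 -0.11100 -0.12149]
    [+0.11801 +0.99165 +0.05208]
    [+0.11469 -0.06571 +0.99123]
t = (-0.0914, -0.0403, 0.5606) m
M0: Pc = R·M0+t = (-0.17699, +0.02784, +0.54653); u = 543.3·(-0.17699)/0.54653 + 338.4 = 162.4507, v = 779.2·(+0.02784)/0.54653 + 252.9 = 292.5968
M1: Pc = R·M1+t = (-0.02312, +0.04625, +0.56442); u = 543.3·(-0.02312)/0.56442 + 338.4 = 316.1434, v = 779.2·(+0.04625)/0.56442 + 252.9 = 316.7542
M2: Pc = R·M2+t = (-0.00581, -0.10844, +0.57467); u = 543.3·(-0.00581)/0.57467 + 338.4 = 332.9118, v = 779.2·(-0.10844)/0.57467 + 252.9 = 105.8612
M3: Pc = R·M3+t = (-0.15968, -0.12685, +0.55678); u = 543.3·(-0.15968)/0.55678 + 338.4 = 182.5875, v = 779.2·(-0.12685)/0.55678 + 252.9 = 75.3716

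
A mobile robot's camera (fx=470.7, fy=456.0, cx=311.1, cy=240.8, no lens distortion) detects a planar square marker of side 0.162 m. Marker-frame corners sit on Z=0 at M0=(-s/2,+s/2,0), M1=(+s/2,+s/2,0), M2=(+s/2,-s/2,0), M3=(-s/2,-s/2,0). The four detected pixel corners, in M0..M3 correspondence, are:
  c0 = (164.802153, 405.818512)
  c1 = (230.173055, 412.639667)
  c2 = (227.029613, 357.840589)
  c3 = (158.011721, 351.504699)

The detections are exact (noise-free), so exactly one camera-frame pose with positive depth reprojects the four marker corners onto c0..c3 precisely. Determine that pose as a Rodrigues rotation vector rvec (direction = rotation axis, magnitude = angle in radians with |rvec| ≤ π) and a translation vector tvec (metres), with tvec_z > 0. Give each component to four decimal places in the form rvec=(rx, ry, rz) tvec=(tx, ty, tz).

Intrinsics K: fx=470.7, fy=456.0, cx=311.1, cy=240.8
Marker side s = 0.162 m; corners in marker frame (Z=0):
  M0 = (-0.0810, +0.0810, 0)
  M1 = (+0.0810, +0.0810, 0)
  M2 = (+0.0810, -0.0810, 0)
  M3 = (-0.0810, -0.0810, 0)
Detected image corners:
  c0 = (164.802153, 405.818512) px
  c1 = (230.173055, 412.639667) px
  c2 = (227.029613, 357.840589) px
  c3 = (158.011721, 351.504699) px
Planar DLT: solve 8×8 A·h = b for H (H[2,2]=1):
  H  [+395.71635 +97.46656 +194.81127]
  H  [+3.92062 +467.43731 +382.68122]
  H  [-0.09616 +0.34214 +1.00000]
B = K⁻¹H; ‖b₁‖=0.911289, ‖b₂‖=0.911289; λ = 2/(‖b₁‖+‖b₂‖) = 1.097347, sign → tz>0 ⇒ λ=+1.097347
r₁ = λ·B[:,0] = (+0.99228,+0.06516,-0.10552); r₂ = λ·B[:,1] = (-0.02092,+0.92661,+0.37545)
r₃ = r₁×r₂ = (+0.12224,-0.37034,+0.92082); SVD([r₁ r₂ r₃]) → R = UVᵀ:
  R  [+0.99228 -0.02092 +0.12224]
  R  [+0.06516 +0.92661 -0.37034]
  R  [-0.10552 +0.37545 +0.92082]
t = (-0.27110, +0.34143, +1.09735) m
tr R = 2.839705; θ = arccos((tr R − 1)/2) = 0.403092 rad = 23.095°
axis k = ((R−Rᵀ)₃₂, (R−Rᵀ)₁₃, (R−Rᵀ)₂₁) / (2 sinθ) = (+0.950619, +0.290320, +0.109719)
rvec = θ·k = (+0.383186, +0.117026, +0.044227)

rvec=(0.3832, 0.1170, 0.0442) tvec=(-0.2711, 0.3414, 1.0973)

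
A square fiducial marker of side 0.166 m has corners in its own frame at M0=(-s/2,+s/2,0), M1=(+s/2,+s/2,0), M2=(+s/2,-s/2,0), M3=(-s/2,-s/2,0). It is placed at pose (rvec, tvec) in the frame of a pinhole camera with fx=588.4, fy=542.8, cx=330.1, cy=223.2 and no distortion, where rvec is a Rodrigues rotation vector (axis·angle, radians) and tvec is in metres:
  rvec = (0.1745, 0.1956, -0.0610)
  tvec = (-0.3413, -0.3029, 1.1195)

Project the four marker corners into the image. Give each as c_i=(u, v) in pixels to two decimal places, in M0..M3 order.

c0=(117.13, 120.42) c1=(196.48, 113.89) c2=(186.17, 29.80) c3=(105.17, 38.96)

Intrinsics K: fx=588.4, fy=542.8, cx=330.1, cy=223.2
Marker side s = 0.166 m; corners in marker frame (Z=0):
  M0 = (-0.0830, +0.0830, 0)
  M1 = (+0.0830, +0.0830, 0)
  M2 = (+0.0830, -0.0830, 0)
  M3 = (-0.0830, -0.0830, 0)
rvec = (0.1745, 0.1956, -0.0610), |rvec| = θ = 0.26913 rad = 15.420°
Rodrigues: sinθ=0.26589, 1−cosθ=0.03600; R = I + sinθ·[k]× + (1−cosθ)·[k]×²:
    [+0.97914 +0.07723 +0.18796]
    [-0.04330 +0.98302 -0.17833]
    [-0.19854 +0.16647 +0.96585]
t = (-0.3413, -0.3029, 1.1195) m
M0: Pc = R·M0+t = (-0.41616, -0.21772, +1.14980); u = 588.4·(-0.41616)/1.14980 + 330.1 = 117.1339, v = 542.8·(-0.21772)/1.14980 + 223.2 = 120.4201
M1: Pc = R·M1+t = (-0.25362, -0.22490, +1.11684); u = 588.4·(-0.25362)/1.11684 + 330.1 = 196.4809, v = 542.8·(-0.22490)/1.11684 + 223.2 = 113.8935
M2: Pc = R·M2+t = (-0.26644, -0.38808, +1.08920); u = 588.4·(-0.26644)/1.08920 + 330.1 = 186.1653, v = 542.8·(-0.38808)/1.08920 + 223.2 = 29.7998
M3: Pc = R·M3+t = (-0.42898, -0.38090, +1.12216); u = 588.4·(-0.42898)/1.12216 + 330.1 = 105.1673, v = 542.8·(-0.38090)/1.12216 + 223.2 = 38.9569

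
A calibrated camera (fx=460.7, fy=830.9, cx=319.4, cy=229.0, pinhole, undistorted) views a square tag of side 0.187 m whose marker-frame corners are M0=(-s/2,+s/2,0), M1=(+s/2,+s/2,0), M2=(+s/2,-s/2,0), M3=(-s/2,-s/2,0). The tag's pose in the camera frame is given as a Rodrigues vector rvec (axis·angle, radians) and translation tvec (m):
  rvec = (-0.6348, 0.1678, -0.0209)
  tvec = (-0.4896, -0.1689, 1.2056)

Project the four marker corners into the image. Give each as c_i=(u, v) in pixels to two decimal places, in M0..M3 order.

c0=(87.99, 166.93) c1=(157.07, 155.72) c2=(173.68, 61.86) c3=(110.24, 74.16)

Intrinsics K: fx=460.7, fy=830.9, cx=319.4, cy=229.0
Marker side s = 0.187 m; corners in marker frame (Z=0):
  M0 = (-0.0935, +0.0935, 0)
  M1 = (+0.0935, +0.0935, 0)
  M2 = (+0.0935, -0.0935, 0)
  M3 = (-0.0935, -0.0935, 0)
rvec = (-0.6348, 0.1678, -0.0209), |rvec| = θ = 0.65694 rad = 37.640°
Rodrigues: sinθ=0.61069, 1−cosθ=0.20813; R = I + sinθ·[k]× + (1−cosθ)·[k]×²:
    [+0.98621 -0.03194 +0.16239]
    [-0.07080 +0.80545 +0.58842]
    [-0.14959 -0.59181 +0.79208]
t = (-0.4896, -0.1689, 1.2056) m
M0: Pc = R·M0+t = (-0.58480, -0.08697, +1.16425); u = 460.7·(-0.58480)/1.16425 + 319.4 = 87.9931, v = 830.9·(-0.08697)/1.16425 + 229.0 = 166.9309
M1: Pc = R·M1+t = (-0.40038, -0.10021, +1.13628); u = 460.7·(-0.40038)/1.13628 + 319.4 = 157.0691, v = 830.9·(-0.10021)/1.13628 + 229.0 = 155.7214
M2: Pc = R·M2+t = (-0.39440, -0.25083, +1.24695); u = 460.7·(-0.39440)/1.24695 + 319.4 = 173.6831, v = 830.9·(-0.25083)/1.24695 + 229.0 = 61.8607
M3: Pc = R·M3+t = (-0.57882, -0.23759, +1.27492); u = 460.7·(-0.57882)/1.27492 + 319.4 = 110.2386, v = 830.9·(-0.23759)/1.27492 + 229.0 = 74.1566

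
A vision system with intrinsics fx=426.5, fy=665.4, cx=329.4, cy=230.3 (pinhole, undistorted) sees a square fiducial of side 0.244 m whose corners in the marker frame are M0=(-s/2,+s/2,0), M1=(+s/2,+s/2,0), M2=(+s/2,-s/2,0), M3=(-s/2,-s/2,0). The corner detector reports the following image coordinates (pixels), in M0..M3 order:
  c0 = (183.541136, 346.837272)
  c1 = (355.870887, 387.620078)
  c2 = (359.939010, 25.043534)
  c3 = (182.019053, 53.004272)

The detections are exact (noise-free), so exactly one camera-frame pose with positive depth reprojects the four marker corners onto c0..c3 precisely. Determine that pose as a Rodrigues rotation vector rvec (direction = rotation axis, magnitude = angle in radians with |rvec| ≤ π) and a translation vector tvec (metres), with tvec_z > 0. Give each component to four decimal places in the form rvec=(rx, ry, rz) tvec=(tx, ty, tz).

rvec=(0.0584, 0.4466, 0.0271) tvec=(-0.0801, -0.0188, 0.5004)

Intrinsics K: fx=426.5, fy=665.4, cx=329.4, cy=230.3
Marker side s = 0.244 m; corners in marker frame (Z=0):
  M0 = (-0.1220, +0.1220, 0)
  M1 = (+0.1220, +0.1220, 0)
  M2 = (+0.1220, -0.1220, 0)
  M3 = (-0.1220, -0.1220, 0)
Detected image corners:
  c0 = (183.541136, 346.837272) px
  c1 = (355.870887, 387.620078) px
  c2 = (359.939010, 25.043534) px
  c3 = (182.019053, 53.004272) px
Planar DLT: solve 8×8 A·h = b for H (H[2,2]=1):
  H  [+484.82689 +29.66158 +261.13674]
  H  [-146.44534 +1355.60995 +205.28353]
  H  [-0.86085 +0.12457 +1.00000]
B = K⁻¹H; ‖b₁‖=1.998237, ‖b₂‖=1.998237; λ = 2/(‖b₁‖+‖b₂‖) = 0.500441, sign → tz>0 ⇒ λ=+0.500441
r₁ = λ·B[:,0] = (+0.90160,+0.03896,-0.43080); r₂ = λ·B[:,1] = (-0.01334,+0.99797,+0.06234)
r₃ = r₁×r₂ = (+0.43236,-0.05046,+0.90029); SVD([r₁ r₂ r₃]) → R = UVᵀ:
  R  [+0.90160 -0.01334 +0.43236]
  R  [+0.03896 +0.99797 -0.05046]
  R  [-0.43080 +0.06234 +0.90029]
t = (-0.08010, -0.01881, +0.50044) m
tr R = 2.799860; θ = arccos((tr R − 1)/2) = 0.451188 rad = 25.851°
axis k = ((R−Rᵀ)₃₂, (R−Rᵀ)₁₃, (R−Rᵀ)₂₁) / (2 sinθ) = (+0.129342, +0.989784, +0.059980)
rvec = θ·k = (+0.058358, +0.446578, +0.027062)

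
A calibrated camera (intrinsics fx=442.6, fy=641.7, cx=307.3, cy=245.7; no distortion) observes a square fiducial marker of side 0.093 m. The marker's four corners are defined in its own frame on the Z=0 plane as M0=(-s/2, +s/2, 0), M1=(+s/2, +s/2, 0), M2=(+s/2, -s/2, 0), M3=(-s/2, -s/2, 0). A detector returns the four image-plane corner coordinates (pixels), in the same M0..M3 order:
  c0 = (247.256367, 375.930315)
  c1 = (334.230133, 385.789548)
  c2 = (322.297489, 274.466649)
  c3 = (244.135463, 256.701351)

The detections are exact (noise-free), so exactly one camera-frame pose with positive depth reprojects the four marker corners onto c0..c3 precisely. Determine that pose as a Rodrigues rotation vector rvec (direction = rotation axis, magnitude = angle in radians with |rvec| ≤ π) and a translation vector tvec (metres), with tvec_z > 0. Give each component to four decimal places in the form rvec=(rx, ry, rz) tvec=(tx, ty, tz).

rvec=(-0.6180, -0.4576, 0.0250) tvec=(-0.0196, 0.0533, 0.4594)

Intrinsics K: fx=442.6, fy=641.7, cx=307.3, cy=245.7
Marker side s = 0.093 m; corners in marker frame (Z=0):
  M0 = (-0.0465, +0.0465, 0)
  M1 = (+0.0465, +0.0465, 0)
  M2 = (+0.0465, -0.0465, 0)
  M3 = (-0.0465, -0.0465, 0)
Detected image corners:
  c0 = (247.256367, 375.930315) px
  c1 = (334.230133, 385.789548) px
  c2 = (322.297489, 274.466649) px
  c3 = (244.135463, 256.701351) px
Planar DLT: solve 8×8 A·h = b for H (H[2,2]=1):
  H  [+1138.98937 -269.58108 +288.46314]
  H  [+436.87513 +840.80297 +320.21432]
  H  [+0.88462 -1.22818 +1.00000]
B = K⁻¹H; ‖b₁‖=2.176713, ‖b₂‖=2.176713; λ = 2/(‖b₁‖+‖b₂‖) = 0.459408, sign → tz>0 ⇒ λ=+0.459408
r₁ = λ·B[:,0] = (+0.90008,+0.15716,+0.40640); r₂ = λ·B[:,1] = (+0.11193,+0.81799,-0.56424)
r₃ = r₁×r₂ = (-0.42111,+0.55335,+0.71866); SVD([r₁ r₂ r₃]) → R = UVᵀ:
  R  [+0.90008 +0.11193 -0.42111]
  R  [+0.15716 +0.81799 +0.55335]
  R  [+0.40640 -0.56424 +0.71866]
t = (-0.01955, +0.05335, +0.45941) m
tr R = 2.436729; θ = arccos((tr R − 1)/2) = 0.769348 rad = 44.080°
axis k = ((R−Rᵀ)₃₂, (R−Rᵀ)₁₃, (R−Rᵀ)₂₁) / (2 sinθ) = (-0.803245, -0.594761, +0.032507)
rvec = θ·k = (-0.617975, -0.457578, +0.025009)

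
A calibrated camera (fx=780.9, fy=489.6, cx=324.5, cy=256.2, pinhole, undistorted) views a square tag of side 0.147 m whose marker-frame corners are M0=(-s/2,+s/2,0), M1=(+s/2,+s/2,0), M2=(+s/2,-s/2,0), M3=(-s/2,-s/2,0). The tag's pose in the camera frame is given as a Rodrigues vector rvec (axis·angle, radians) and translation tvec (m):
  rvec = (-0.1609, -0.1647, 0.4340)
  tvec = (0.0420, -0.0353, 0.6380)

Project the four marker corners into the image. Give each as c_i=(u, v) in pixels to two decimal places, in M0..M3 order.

c0=(256.67, 255.32) c1=(420.77, 304.19) c2=(486.83, 204.73) c3=(331.71, 155.15)

Intrinsics K: fx=780.9, fy=489.6, cx=324.5, cy=256.2
Marker side s = 0.147 m; corners in marker frame (Z=0):
  M0 = (-0.0735, +0.0735, 0)
  M1 = (+0.0735, +0.0735, 0)
  M2 = (+0.0735, -0.0735, 0)
  M3 = (-0.0735, -0.0735, 0)
rvec = (-0.1609, -0.1647, 0.4340), |rvec| = θ = 0.49130 rad = 28.149°
Rodrigues: sinθ=0.47177, 1−cosθ=0.11828; R = I + sinθ·[k]× + (1−cosθ)·[k]×²:
    [+0.89441 -0.40376 -0.19237]
    [+0.42974 +0.89502 +0.11948]
    [+0.12394 -0.18953 +0.97402]
t = (0.0420, -0.0353, 0.6380) m
M0: Pc = R·M0+t = (-0.05342, -0.00110, +0.61496); u = 780.9·(-0.05342)/0.61496 + 324.5 = 256.6706, v = 489.6·(-0.00110)/0.61496 + 256.2 = 255.3226
M1: Pc = R·M1+t = (+0.07806, +0.06207, +0.63318); u = 780.9·(+0.07806)/0.63318 + 324.5 = 420.7744, v = 489.6·(+0.06207)/0.63318 + 256.2 = 304.1945
M2: Pc = R·M2+t = (+0.13742, -0.06950, +0.66104); u = 780.9·(+0.13742)/0.66104 + 324.5 = 486.8321, v = 489.6·(-0.06950)/0.66104 + 256.2 = 204.7262
M3: Pc = R·M3+t = (+0.00594, -0.13267, +0.64282); u = 780.9·(+0.00594)/0.64282 + 324.5 = 331.7131, v = 489.6·(-0.13267)/0.64282 + 256.2 = 155.1535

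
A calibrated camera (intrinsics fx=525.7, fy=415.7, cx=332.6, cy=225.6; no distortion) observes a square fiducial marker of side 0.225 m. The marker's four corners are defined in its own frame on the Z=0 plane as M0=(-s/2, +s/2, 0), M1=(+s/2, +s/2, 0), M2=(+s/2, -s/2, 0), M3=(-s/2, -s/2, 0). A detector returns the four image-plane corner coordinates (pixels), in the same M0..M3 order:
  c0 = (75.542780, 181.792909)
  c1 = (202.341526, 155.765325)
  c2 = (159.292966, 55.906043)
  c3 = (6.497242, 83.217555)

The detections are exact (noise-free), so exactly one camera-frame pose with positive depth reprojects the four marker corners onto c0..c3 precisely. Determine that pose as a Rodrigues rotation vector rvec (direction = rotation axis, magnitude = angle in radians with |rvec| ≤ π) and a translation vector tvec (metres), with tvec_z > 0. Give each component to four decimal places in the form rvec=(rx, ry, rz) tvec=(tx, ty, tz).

Intrinsics K: fx=525.7, fy=415.7, cx=332.6, cy=225.6
Marker side s = 0.225 m; corners in marker frame (Z=0):
  M0 = (-0.1125, +0.1125, 0)
  M1 = (+0.1125, +0.1125, 0)
  M2 = (+0.1125, -0.1125, 0)
  M3 = (-0.1125, -0.1125, 0)
Detected image corners:
  c0 = (75.542780, 181.792909) px
  c1 = (202.341526, 155.765325) px
  c2 = (159.292966, 55.906043) px
  c3 = (6.497242, 83.217555) px
Planar DLT: solve 8×8 A·h = b for H (H[2,2]=1):
  H  [+632.82267 +333.19653 +114.50520]
  H  [-100.57273 +532.40649 +123.22759]
  H  [+0.14863 +0.76691 +1.00000]
B = K⁻¹H; ‖b₁‖=1.165192, ‖b₂‖=1.165192; λ = 2/(‖b₁‖+‖b₂‖) = 0.858227, sign → tz>0 ⇒ λ=+0.858227
r₁ = λ·B[:,0] = (+0.95241,-0.27686,+0.12756); r₂ = λ·B[:,1] = (+0.12754,+0.74198,+0.65818)
r₃ = r₁×r₂ = (-0.27687,-0.61059,+0.74197); SVD([r₁ r₂ r₃]) → R = UVᵀ:
  R  [+0.95241 +0.12754 -0.27687]
  R  [-0.27686 +0.74198 -0.61059]
  R  [+0.12756 +0.65818 +0.74197]
t = (-0.35605, -0.21135, +0.85823) m
tr R = 2.436356; θ = arccos((tr R − 1)/2) = 0.769616 rad = 44.096°
axis k = ((R−Rᵀ)₃₂, (R−Rᵀ)₁₃, (R−Rᵀ)₂₁) / (2 sinθ) = (+0.911657, -0.290598, -0.290576)
rvec = θ·k = (+0.701626, -0.223649, -0.223632)

rvec=(0.7016, -0.2236, -0.2236) tvec=(-0.3560, -0.2114, 0.8582)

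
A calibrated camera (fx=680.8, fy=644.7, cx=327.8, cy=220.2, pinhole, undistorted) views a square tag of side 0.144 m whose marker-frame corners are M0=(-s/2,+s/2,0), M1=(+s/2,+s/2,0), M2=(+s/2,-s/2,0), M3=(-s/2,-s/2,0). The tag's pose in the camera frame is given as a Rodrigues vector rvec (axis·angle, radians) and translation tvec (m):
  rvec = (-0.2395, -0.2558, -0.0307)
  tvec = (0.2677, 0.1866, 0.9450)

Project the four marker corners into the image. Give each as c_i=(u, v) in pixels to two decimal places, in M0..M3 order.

c0=(479.22, 401.91) c1=(573.52, 394.90) c2=(559.14, 296.98) c3=(467.61, 299.93)

Intrinsics K: fx=680.8, fy=644.7, cx=327.8, cy=220.2
Marker side s = 0.144 m; corners in marker frame (Z=0):
  M0 = (-0.0720, +0.0720, 0)
  M1 = (+0.0720, +0.0720, 0)
  M2 = (+0.0720, -0.0720, 0)
  M3 = (-0.0720, -0.0720, 0)
rvec = (-0.2395, -0.2558, -0.0307), |rvec| = θ = 0.35176 rad = 20.154°
Rodrigues: sinθ=0.34455, 1−cosθ=0.06123; R = I + sinθ·[k]× + (1−cosθ)·[k]×²:
    [+0.96715 +0.06039 -0.24692]
    [+0.00025 +0.97115 +0.23848]
    [+0.25420 -0.23071 +0.93923]
t = (0.2677, 0.1866, 0.9450) m
M0: Pc = R·M0+t = (+0.20241, +0.25650, +0.91009); u = 680.8·(+0.20241)/0.91009 + 327.8 = 479.2171, v = 644.7·(+0.25650)/0.91009 + 220.2 = 401.9065
M1: Pc = R·M1+t = (+0.34168, +0.25654, +0.94669); u = 680.8·(+0.34168)/0.94669 + 327.8 = 573.5166, v = 644.7·(+0.25654)/0.94669 + 220.2 = 394.9049
M2: Pc = R·M2+t = (+0.33299, +0.11670, +0.97991); u = 680.8·(+0.33299)/0.97991 + 327.8 = 559.1446, v = 644.7·(+0.11670)/0.97991 + 220.2 = 296.9755
M3: Pc = R·M3+t = (+0.19372, +0.11666, +0.94331); u = 680.8·(+0.19372)/0.94331 + 327.8 = 467.6085, v = 644.7·(+0.11666)/0.94331 + 220.2 = 299.9305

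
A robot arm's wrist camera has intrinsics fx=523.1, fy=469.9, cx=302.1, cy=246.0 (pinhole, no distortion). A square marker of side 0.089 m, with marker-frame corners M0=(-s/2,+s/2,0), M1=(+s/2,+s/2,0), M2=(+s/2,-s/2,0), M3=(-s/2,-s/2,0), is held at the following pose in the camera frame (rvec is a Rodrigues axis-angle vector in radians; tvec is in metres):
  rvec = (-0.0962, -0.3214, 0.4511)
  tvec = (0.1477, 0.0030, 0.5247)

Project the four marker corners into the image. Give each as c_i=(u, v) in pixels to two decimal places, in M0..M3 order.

Intrinsics K: fx=523.1, fy=469.9, cx=302.1, cy=246.0
Marker side s = 0.089 m; corners in marker frame (Z=0):
  M0 = (-0.0445, +0.0445, 0)
  M1 = (+0.0445, +0.0445, 0)
  M2 = (+0.0445, -0.0445, 0)
  M3 = (-0.0445, -0.0445, 0)
rvec = (-0.0962, -0.3214, 0.4511), |rvec| = θ = 0.56218 rad = 32.210°
Rodrigues: sinθ=0.53303, 1−cosθ=0.15390; R = I + sinθ·[k]× + (1−cosθ)·[k]×²:
    [+0.85060 -0.41266 -0.32587]
    [+0.44277 +0.89640 +0.02061]
    [+0.28360 -0.16181 +0.94519]
t = (0.1477, 0.0030, 0.5247) m
M0: Pc = R·M0+t = (+0.09149, +0.02319, +0.50488); u = 523.1·(+0.09149)/0.50488 + 302.1 = 396.8867, v = 469.9·(+0.02319)/0.50488 + 246.0 = 267.5802
M1: Pc = R·M1+t = (+0.16719, +0.06259, +0.53012); u = 523.1·(+0.16719)/0.53012 + 302.1 = 467.0749, v = 469.9·(+0.06259)/0.53012 + 246.0 = 301.4826
M2: Pc = R·M2+t = (+0.20391, -0.01719, +0.54452); u = 523.1·(+0.20391)/0.54452 + 302.1 = 497.9931, v = 469.9·(-0.01719)/0.54452 + 246.0 = 231.1687
M3: Pc = R·M3+t = (+0.12821, -0.05659, +0.51928); u = 523.1·(+0.12821)/0.51928 + 302.1 = 431.2544, v = 469.9·(-0.05659)/0.51928 + 246.0 = 194.7887

c0=(396.89, 267.58) c1=(467.07, 301.48) c2=(497.99, 231.17) c3=(431.25, 194.79)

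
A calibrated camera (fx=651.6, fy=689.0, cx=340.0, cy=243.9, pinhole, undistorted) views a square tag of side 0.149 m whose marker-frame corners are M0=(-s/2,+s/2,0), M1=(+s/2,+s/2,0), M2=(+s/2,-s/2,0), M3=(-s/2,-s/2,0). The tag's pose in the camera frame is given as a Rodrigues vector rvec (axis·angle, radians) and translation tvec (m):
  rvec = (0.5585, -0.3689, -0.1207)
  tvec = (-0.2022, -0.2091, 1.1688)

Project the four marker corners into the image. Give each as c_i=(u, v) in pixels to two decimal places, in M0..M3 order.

c0=(191.44, 168.02) c1=(270.09, 153.29) c2=(264.17, 71.85) c3=(179.58, 84.26)

Intrinsics K: fx=651.6, fy=689.0, cx=340.0, cy=243.9
Marker side s = 0.149 m; corners in marker frame (Z=0):
  M0 = (-0.0745, +0.0745, 0)
  M1 = (+0.0745, +0.0745, 0)
  M2 = (+0.0745, -0.0745, 0)
  M3 = (-0.0745, -0.0745, 0)
rvec = (0.5585, -0.3689, -0.1207), |rvec| = θ = 0.68013 rad = 38.969°
Rodrigues: sinθ=0.62889, 1−cosθ=0.22251; R = I + sinθ·[k]× + (1−cosθ)·[k]×²:
    [+0.92753 +0.01250 -0.37354]
    [-0.21071 +0.84295 -0.49501]
    [+0.30868 +0.53784 +0.78450]
t = (-0.2022, -0.2091, 1.1688) m
M0: Pc = R·M0+t = (-0.27037, -0.13060, +1.18587); u = 651.6·(-0.27037)/1.18587 + 340.0 = 191.4403, v = 689.0·(-0.13060)/1.18587 + 243.9 = 168.0193
M1: Pc = R·M1+t = (-0.13217, -0.16200, +1.23187); u = 651.6·(-0.13217)/1.23187 + 340.0 = 270.0896, v = 689.0·(-0.16200)/1.23187 + 243.9 = 153.2921
M2: Pc = R·M2+t = (-0.13403, -0.28760, +1.15173); u = 651.6·(-0.13403)/1.15173 + 340.0 = 264.1712, v = 689.0·(-0.28760)/1.15173 + 243.9 = 71.8498
M3: Pc = R·M3+t = (-0.27223, -0.25620, +1.10573); u = 651.6·(-0.27223)/1.10573 + 340.0 = 179.5755, v = 689.0·(-0.25620)/1.10573 + 243.9 = 84.2566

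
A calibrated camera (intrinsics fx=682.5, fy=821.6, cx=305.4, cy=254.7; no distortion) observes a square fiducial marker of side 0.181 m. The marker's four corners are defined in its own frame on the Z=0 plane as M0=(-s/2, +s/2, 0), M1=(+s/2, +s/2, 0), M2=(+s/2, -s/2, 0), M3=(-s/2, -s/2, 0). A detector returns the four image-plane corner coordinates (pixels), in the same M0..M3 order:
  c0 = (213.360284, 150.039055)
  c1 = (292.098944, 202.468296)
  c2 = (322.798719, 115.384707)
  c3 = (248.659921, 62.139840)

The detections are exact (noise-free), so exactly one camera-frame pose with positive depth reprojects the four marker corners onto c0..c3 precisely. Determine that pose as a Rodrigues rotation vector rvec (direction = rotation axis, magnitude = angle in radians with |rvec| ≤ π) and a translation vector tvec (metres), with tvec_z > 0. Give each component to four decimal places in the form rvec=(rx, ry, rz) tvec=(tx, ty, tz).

Intrinsics K: fx=682.5, fy=821.6, cx=305.4, cy=254.7
Marker side s = 0.181 m; corners in marker frame (Z=0):
  M0 = (-0.0905, +0.0905, 0)
  M1 = (+0.0905, +0.0905, 0)
  M2 = (+0.0905, -0.0905, 0)
  M3 = (-0.0905, -0.0905, 0)
Detected image corners:
  c0 = (213.360284, 150.039055) px
  c1 = (292.098944, 202.468296) px
  c2 = (322.798719, 115.384707) px
  c3 = (248.659921, 62.139840) px
Planar DLT: solve 8×8 A·h = b for H (H[2,2]=1):
  H  [+475.90705 -248.34017 +270.28908]
  H  [+318.48431 +450.72980 +132.01220]
  H  [+0.20011 -0.24608 +1.00000]
B = K⁻¹H; ‖b₁‖=0.717933, ‖b₂‖=0.717933; λ = 2/(‖b₁‖+‖b₂‖) = 1.392887, sign → tz>0 ⇒ λ=+1.392887
r₁ = λ·B[:,0] = (+0.84653,+0.45353,+0.27874); r₂ = λ·B[:,1] = (-0.35345,+0.87040,-0.34276)
r₃ = r₁×r₂ = (-0.39806,+0.19164,+0.89712); SVD([r₁ r₂ r₃]) → R = UVᵀ:
  R  [+0.84653 -0.35345 -0.39806]
  R  [+0.45353 +0.87040 +0.19164]
  R  [+0.27874 -0.34276 +0.89712]
t = (-0.07166, -0.20800, +1.39289) m
tr R = 2.614047; θ = arccos((tr R − 1)/2) = 0.631702 rad = 36.194°
axis k = ((R−Rᵀ)₃₂, (R−Rᵀ)₁₃, (R−Rᵀ)₂₁) / (2 sinθ) = (-0.452480, -0.573053, +0.683280)
rvec = θ·k = (-0.285832, -0.361999, +0.431630)

rvec=(-0.2858, -0.3620, 0.4316) tvec=(-0.0717, -0.2080, 1.3929)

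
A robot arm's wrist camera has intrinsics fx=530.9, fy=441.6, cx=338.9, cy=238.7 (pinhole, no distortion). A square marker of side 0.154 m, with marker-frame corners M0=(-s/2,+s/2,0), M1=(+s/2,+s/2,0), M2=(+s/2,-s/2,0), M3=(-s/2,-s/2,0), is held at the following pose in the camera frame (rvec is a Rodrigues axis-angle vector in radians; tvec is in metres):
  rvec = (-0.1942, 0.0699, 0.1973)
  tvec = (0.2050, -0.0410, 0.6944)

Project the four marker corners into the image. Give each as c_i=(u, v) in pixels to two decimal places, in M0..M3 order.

c0=(427.13, 250.66) c1=(547.68, 269.87) c2=(562.67, 175.40) c3=(446.64, 158.74)

Intrinsics K: fx=530.9, fy=441.6, cx=338.9, cy=238.7
Marker side s = 0.154 m; corners in marker frame (Z=0):
  M0 = (-0.0770, +0.0770, 0)
  M1 = (+0.0770, +0.0770, 0)
  M2 = (+0.0770, -0.0770, 0)
  M3 = (-0.0770, -0.0770, 0)
rvec = (-0.1942, 0.0699, 0.1973), |rvec| = θ = 0.28553 rad = 16.360°
Rodrigues: sinθ=0.28167, 1−cosθ=0.04049; R = I + sinθ·[k]× + (1−cosθ)·[k]×²:
    [+0.97824 -0.20137 +0.04993]
    [+0.18789 +0.96194 +0.19842]
    [-0.08798 -0.18472 +0.97884]
t = (0.2050, -0.0410, 0.6944) m
M0: Pc = R·M0+t = (+0.11417, +0.01860, +0.68695); u = 530.9·(+0.11417)/0.68695 + 338.9 = 427.1345, v = 441.6·(+0.01860)/0.68695 + 238.7 = 250.6580
M1: Pc = R·M1+t = (+0.26482, +0.04754, +0.67340); u = 530.9·(+0.26482)/0.67340 + 338.9 = 547.6794, v = 441.6·(+0.04754)/0.67340 + 238.7 = 269.8734
M2: Pc = R·M2+t = (+0.29583, -0.10060, +0.70185); u = 530.9·(+0.29583)/0.70185 + 338.9 = 562.6750, v = 441.6·(-0.10060)/0.70185 + 238.7 = 175.4018
M3: Pc = R·M3+t = (+0.14518, -0.12954, +0.71540); u = 530.9·(+0.14518)/0.71540 + 338.9 = 446.6394, v = 441.6·(-0.12954)/0.71540 + 238.7 = 158.7397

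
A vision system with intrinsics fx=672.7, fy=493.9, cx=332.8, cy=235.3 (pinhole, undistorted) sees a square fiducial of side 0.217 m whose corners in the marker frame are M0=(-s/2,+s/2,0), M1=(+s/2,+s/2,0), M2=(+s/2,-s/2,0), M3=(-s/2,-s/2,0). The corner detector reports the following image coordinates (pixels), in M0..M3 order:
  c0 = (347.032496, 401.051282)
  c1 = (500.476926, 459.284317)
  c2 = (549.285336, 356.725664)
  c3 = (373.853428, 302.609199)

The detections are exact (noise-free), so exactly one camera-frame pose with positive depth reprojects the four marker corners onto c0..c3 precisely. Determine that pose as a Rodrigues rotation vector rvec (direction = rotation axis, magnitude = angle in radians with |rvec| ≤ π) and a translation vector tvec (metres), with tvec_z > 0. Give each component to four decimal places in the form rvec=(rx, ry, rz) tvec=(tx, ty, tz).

rvec=(0.3907, 0.4706, 0.2486) tvec=(0.1285, 0.2441, 0.8261)

Intrinsics K: fx=672.7, fy=493.9, cx=332.8, cy=235.3
Marker side s = 0.217 m; corners in marker frame (Z=0):
  M0 = (-0.1085, +0.1085, 0)
  M1 = (+0.1085, +0.1085, 0)
  M2 = (+0.1085, -0.1085, 0)
  M3 = (-0.1085, -0.1085, 0)
Detected image corners:
  c0 = (347.032496, 401.051282) px
  c1 = (500.476926, 459.284317) px
  c2 = (549.285336, 356.725664) px
  c3 = (373.853428, 302.609199) px
Planar DLT: solve 8×8 A·h = b for H (H[2,2]=1):
  H  [+545.85399 +53.00532 +437.40623]
  H  [+79.90006 +655.47318 +381.24502]
  H  [-0.47245 +0.50754 +1.00000]
B = K⁻¹H; ‖b₁‖=1.210473, ‖b₂‖=1.210473; λ = 2/(‖b₁‖+‖b₂‖) = 0.826123, sign → tz>0 ⇒ λ=+0.826123
r₁ = λ·B[:,0] = (+0.86344,+0.31959,-0.39030); r₂ = λ·B[:,1] = (-0.14234,+0.89662,+0.41929)
r₃ = r₁×r₂ = (+0.48396,-0.30648,+0.81967); SVD([r₁ r₂ r₃]) → R = UVᵀ:
  R  [+0.86344 -0.14234 +0.48396]
  R  [+0.31959 +0.89662 -0.30648]
  R  [-0.39030 +0.41929 +0.81967]
t = (+0.12846, +0.24412, +0.82612) m
tr R = 2.579732; θ = arccos((tr R − 1)/2) = 0.660206 rad = 37.827°
axis k = ((R−Rᵀ)₃₂, (R−Rᵀ)₁₃, (R−Rᵀ)₂₁) / (2 sinθ) = (+0.591712, +0.712773, +0.376606)
rvec = θ·k = (+0.390652, +0.470577, +0.248637)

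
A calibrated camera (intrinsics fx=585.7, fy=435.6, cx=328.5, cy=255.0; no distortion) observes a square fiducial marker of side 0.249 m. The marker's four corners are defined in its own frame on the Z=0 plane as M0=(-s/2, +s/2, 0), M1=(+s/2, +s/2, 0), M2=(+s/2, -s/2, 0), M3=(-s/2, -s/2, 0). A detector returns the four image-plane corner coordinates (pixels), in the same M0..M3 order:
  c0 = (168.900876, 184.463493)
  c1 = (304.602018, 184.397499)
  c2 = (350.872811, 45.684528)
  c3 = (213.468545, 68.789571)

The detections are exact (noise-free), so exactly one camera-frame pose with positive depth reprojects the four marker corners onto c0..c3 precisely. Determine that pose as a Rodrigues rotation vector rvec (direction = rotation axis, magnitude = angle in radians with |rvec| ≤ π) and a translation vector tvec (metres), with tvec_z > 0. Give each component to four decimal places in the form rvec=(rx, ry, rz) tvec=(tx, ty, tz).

rvec=(-0.2230, 0.6126, 0.1730) tvec=(-0.1004, -0.2439, 0.7858)

Intrinsics K: fx=585.7, fy=435.6, cx=328.5, cy=255.0
Marker side s = 0.249 m; corners in marker frame (Z=0):
  M0 = (-0.1245, +0.1245, 0)
  M1 = (+0.1245, +0.1245, 0)
  M2 = (+0.1245, -0.1245, 0)
  M3 = (-0.1245, -0.1245, 0)
Detected image corners:
  c0 = (168.900876, 184.463493) px
  c1 = (304.602018, 184.397499) px
  c2 = (350.872811, 45.684528) px
  c3 = (213.468545, 68.789571) px
Planar DLT: solve 8×8 A·h = b for H (H[2,2]=1):
  H  [+355.06876 -233.42689 +253.68371]
  H  [-137.74554 +482.61480 +119.80477]
  H  [-0.74547 -0.19786 +1.00000]
B = K⁻¹H; ‖b₁‖=1.272570, ‖b₂‖=1.272570; λ = 2/(‖b₁‖+‖b₂‖) = 0.785811, sign → tz>0 ⇒ λ=+0.785811
r₁ = λ·B[:,0] = (+0.80494,+0.09444,-0.58580); r₂ = λ·B[:,1] = (-0.22597,+0.96164,-0.15548)
r₃ = r₁×r₂ = (+0.54865,+0.25753,+0.79540); SVD([r₁ r₂ r₃]) → R = UVᵀ:
  R  [+0.80494 -0.22597 +0.54865]
  R  [+0.09444 +0.96164 +0.25753]
  R  [-0.58580 -0.15548 +0.79540]
t = (-0.10038, -0.24389, +0.78581) m
tr R = 2.561985; θ = arccos((tr R − 1)/2) = 0.674543 rad = 38.648°
axis k = ((R−Rᵀ)₃₂, (R−Rᵀ)₁₃, (R−Rᵀ)₂₁) / (2 sinθ) = (-0.330653, +0.908222, +0.256517)
rvec = θ·k = (-0.223040, +0.612635, +0.173032)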